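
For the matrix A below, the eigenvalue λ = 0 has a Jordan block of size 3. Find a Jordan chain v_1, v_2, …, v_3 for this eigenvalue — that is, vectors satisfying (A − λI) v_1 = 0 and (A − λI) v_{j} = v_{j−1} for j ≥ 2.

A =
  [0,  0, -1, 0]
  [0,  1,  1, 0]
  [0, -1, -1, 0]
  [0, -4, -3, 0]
A Jordan chain for λ = 0 of length 3:
v_1 = (1, 0, 0, -1)ᵀ
v_2 = (0, 1, -1, -4)ᵀ
v_3 = (0, 1, 0, 0)ᵀ

Let N = A − (0)·I. We want v_3 with N^3 v_3 = 0 but N^2 v_3 ≠ 0; then v_{j-1} := N · v_j for j = 3, …, 2.

Pick v_3 = (0, 1, 0, 0)ᵀ.
Then v_2 = N · v_3 = (0, 1, -1, -4)ᵀ.
Then v_1 = N · v_2 = (1, 0, 0, -1)ᵀ.

Sanity check: (A − (0)·I) v_1 = (0, 0, 0, 0)ᵀ = 0. ✓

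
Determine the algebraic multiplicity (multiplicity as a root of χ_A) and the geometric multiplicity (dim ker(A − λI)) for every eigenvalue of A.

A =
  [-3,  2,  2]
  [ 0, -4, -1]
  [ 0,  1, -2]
λ = -3: alg = 3, geom = 2

Step 1 — factor the characteristic polynomial to read off the algebraic multiplicities:
  χ_A(x) = (x + 3)^3

Step 2 — compute geometric multiplicities via the rank-nullity identity g(λ) = n − rank(A − λI):
  rank(A − (-3)·I) = 1, so dim ker(A − (-3)·I) = n − 1 = 2

Summary:
  λ = -3: algebraic multiplicity = 3, geometric multiplicity = 2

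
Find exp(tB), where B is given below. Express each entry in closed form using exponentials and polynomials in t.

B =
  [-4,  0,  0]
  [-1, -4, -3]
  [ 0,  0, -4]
e^{tB} =
  [exp(-4*t), 0, 0]
  [-t*exp(-4*t), exp(-4*t), -3*t*exp(-4*t)]
  [0, 0, exp(-4*t)]

Strategy: write B = P · J · P⁻¹ where J is a Jordan canonical form, so e^{tB} = P · e^{tJ} · P⁻¹, and e^{tJ} can be computed block-by-block.

B has Jordan form
J =
  [-4,  1,  0]
  [ 0, -4,  0]
  [ 0,  0, -4]
(up to reordering of blocks).

Per-block formulas:
  For a 1×1 block at λ = -4: exp(t · [-4]) = [e^(-4t)].
  For a 2×2 Jordan block J_2(-4): exp(t · J_2(-4)) = e^(-4t)·(I + t·N), where N is the 2×2 nilpotent shift.

After assembling e^{tJ} and conjugating by P, we get:

e^{tB} =
  [exp(-4*t), 0, 0]
  [-t*exp(-4*t), exp(-4*t), -3*t*exp(-4*t)]
  [0, 0, exp(-4*t)]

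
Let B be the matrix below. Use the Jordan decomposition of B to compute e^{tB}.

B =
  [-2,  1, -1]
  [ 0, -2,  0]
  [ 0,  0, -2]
e^{tB} =
  [exp(-2*t), t*exp(-2*t), -t*exp(-2*t)]
  [0, exp(-2*t), 0]
  [0, 0, exp(-2*t)]

Strategy: write B = P · J · P⁻¹ where J is a Jordan canonical form, so e^{tB} = P · e^{tJ} · P⁻¹, and e^{tJ} can be computed block-by-block.

B has Jordan form
J =
  [-2,  1,  0]
  [ 0, -2,  0]
  [ 0,  0, -2]
(up to reordering of blocks).

Per-block formulas:
  For a 2×2 Jordan block J_2(-2): exp(t · J_2(-2)) = e^(-2t)·(I + t·N), where N is the 2×2 nilpotent shift.
  For a 1×1 block at λ = -2: exp(t · [-2]) = [e^(-2t)].

After assembling e^{tJ} and conjugating by P, we get:

e^{tB} =
  [exp(-2*t), t*exp(-2*t), -t*exp(-2*t)]
  [0, exp(-2*t), 0]
  [0, 0, exp(-2*t)]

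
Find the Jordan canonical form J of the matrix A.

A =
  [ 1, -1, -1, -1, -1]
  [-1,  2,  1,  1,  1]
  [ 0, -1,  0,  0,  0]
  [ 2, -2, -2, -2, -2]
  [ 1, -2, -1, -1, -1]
J_3(0) ⊕ J_1(0) ⊕ J_1(0)

The characteristic polynomial is
  det(x·I − A) = x^5

Eigenvalues and multiplicities (the geometric multiplicity of λ is n − rank(A − λI), which equals the number of Jordan blocks for λ):
  λ = 0: algebraic multiplicity = 5, geometric multiplicity = 3

Determining the block sizes for each eigenvalue:
  λ = 0: with am = 5 and gm = 3, the partition is not yet determined (e.g. several partitions of 5 into 3 parts exist). Let N = A − (0)·I. Computing rank(N^1) = 2, rank(N^2) = 1, rank(N^3) = 0; the number of blocks of size ≥ j is rank(N^{j−1}) − rank(N^j), giving [3, 1, 1]. So we have 1 block(s) of size 3, 2 block(s) of size 1 → block sizes [3, 1, 1]

Assembling the blocks gives a Jordan form
J =
  [0, 1, 0, 0, 0]
  [0, 0, 1, 0, 0]
  [0, 0, 0, 0, 0]
  [0, 0, 0, 0, 0]
  [0, 0, 0, 0, 0]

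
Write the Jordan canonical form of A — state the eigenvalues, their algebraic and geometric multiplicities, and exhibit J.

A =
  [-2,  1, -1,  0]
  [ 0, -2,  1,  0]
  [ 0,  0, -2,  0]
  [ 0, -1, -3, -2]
J_3(-2) ⊕ J_1(-2)

The characteristic polynomial is
  det(x·I − A) = x^4 + 8*x^3 + 24*x^2 + 32*x + 16 = (x + 2)^4

Eigenvalues and multiplicities (the geometric multiplicity of λ is n − rank(A − λI), which equals the number of Jordan blocks for λ):
  λ = -2: algebraic multiplicity = 4, geometric multiplicity = 2

Determining the block sizes for each eigenvalue:
  λ = -2: with am = 4 and gm = 2, the partition is not yet determined (e.g. several partitions of 4 into 2 parts exist). Let N = A − (-2)·I. Computing rank(N^1) = 2, rank(N^2) = 1, rank(N^3) = 0; the number of blocks of size ≥ j is rank(N^{j−1}) − rank(N^j), giving [2, 1, 1]. So we have 1 block(s) of size 3, 1 block(s) of size 1 → block sizes [3, 1]

Assembling the blocks gives a Jordan form
J =
  [-2,  1,  0,  0]
  [ 0, -2,  1,  0]
  [ 0,  0, -2,  0]
  [ 0,  0,  0, -2]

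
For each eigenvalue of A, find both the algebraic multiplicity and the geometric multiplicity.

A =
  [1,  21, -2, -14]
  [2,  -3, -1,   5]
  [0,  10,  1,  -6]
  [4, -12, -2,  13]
λ = 3: alg = 4, geom = 2

Step 1 — factor the characteristic polynomial to read off the algebraic multiplicities:
  χ_A(x) = (x - 3)^4

Step 2 — compute geometric multiplicities via the rank-nullity identity g(λ) = n − rank(A − λI):
  rank(A − (3)·I) = 2, so dim ker(A − (3)·I) = n − 2 = 2

Summary:
  λ = 3: algebraic multiplicity = 4, geometric multiplicity = 2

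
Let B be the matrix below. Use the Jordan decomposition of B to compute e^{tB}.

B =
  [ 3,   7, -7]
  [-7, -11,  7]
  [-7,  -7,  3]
e^{tB} =
  [exp(3*t), exp(3*t) - exp(-4*t), -exp(3*t) + exp(-4*t)]
  [-exp(3*t) + exp(-4*t), -exp(3*t) + 2*exp(-4*t), exp(3*t) - exp(-4*t)]
  [-exp(3*t) + exp(-4*t), -exp(3*t) + exp(-4*t), exp(3*t)]

Strategy: write B = P · J · P⁻¹ where J is a Jordan canonical form, so e^{tB} = P · e^{tJ} · P⁻¹, and e^{tJ} can be computed block-by-block.

B has Jordan form
J =
  [-4,  0, 0]
  [ 0, -4, 0]
  [ 0,  0, 3]
(up to reordering of blocks).

Per-block formulas:
  For a 1×1 block at λ = 3: exp(t · [3]) = [e^(3t)].
  For a 1×1 block at λ = -4: exp(t · [-4]) = [e^(-4t)].

After assembling e^{tJ} and conjugating by P, we get:

e^{tB} =
  [exp(3*t), exp(3*t) - exp(-4*t), -exp(3*t) + exp(-4*t)]
  [-exp(3*t) + exp(-4*t), -exp(3*t) + 2*exp(-4*t), exp(3*t) - exp(-4*t)]
  [-exp(3*t) + exp(-4*t), -exp(3*t) + exp(-4*t), exp(3*t)]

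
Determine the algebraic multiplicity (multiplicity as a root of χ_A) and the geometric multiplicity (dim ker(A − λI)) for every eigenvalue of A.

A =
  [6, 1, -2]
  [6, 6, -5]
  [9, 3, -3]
λ = 3: alg = 3, geom = 1

Step 1 — factor the characteristic polynomial to read off the algebraic multiplicities:
  χ_A(x) = (x - 3)^3

Step 2 — compute geometric multiplicities via the rank-nullity identity g(λ) = n − rank(A − λI):
  rank(A − (3)·I) = 2, so dim ker(A − (3)·I) = n − 2 = 1

Summary:
  λ = 3: algebraic multiplicity = 3, geometric multiplicity = 1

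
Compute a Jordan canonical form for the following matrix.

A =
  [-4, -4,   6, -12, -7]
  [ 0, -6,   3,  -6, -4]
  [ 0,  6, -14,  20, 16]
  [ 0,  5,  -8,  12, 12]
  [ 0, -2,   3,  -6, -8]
J_3(-4) ⊕ J_2(-4)

The characteristic polynomial is
  det(x·I − A) = x^5 + 20*x^4 + 160*x^3 + 640*x^2 + 1280*x + 1024 = (x + 4)^5

Eigenvalues and multiplicities (the geometric multiplicity of λ is n − rank(A − λI), which equals the number of Jordan blocks for λ):
  λ = -4: algebraic multiplicity = 5, geometric multiplicity = 2

Determining the block sizes for each eigenvalue:
  λ = -4: with am = 5 and gm = 2, the partition is not yet determined (e.g. several partitions of 5 into 2 parts exist). Let N = A − (-4)·I. Computing rank(N^1) = 3, rank(N^2) = 1, rank(N^3) = 0; the number of blocks of size ≥ j is rank(N^{j−1}) − rank(N^j), giving [2, 2, 1]. So we have 1 block(s) of size 3, 1 block(s) of size 2 → block sizes [3, 2]

Assembling the blocks gives a Jordan form
J =
  [-4,  1,  0,  0,  0]
  [ 0, -4,  1,  0,  0]
  [ 0,  0, -4,  0,  0]
  [ 0,  0,  0, -4,  1]
  [ 0,  0,  0,  0, -4]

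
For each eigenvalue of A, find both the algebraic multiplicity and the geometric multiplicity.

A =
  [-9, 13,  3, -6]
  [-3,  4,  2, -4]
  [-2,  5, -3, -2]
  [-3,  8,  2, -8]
λ = -4: alg = 4, geom = 2

Step 1 — factor the characteristic polynomial to read off the algebraic multiplicities:
  χ_A(x) = (x + 4)^4

Step 2 — compute geometric multiplicities via the rank-nullity identity g(λ) = n − rank(A − λI):
  rank(A − (-4)·I) = 2, so dim ker(A − (-4)·I) = n − 2 = 2

Summary:
  λ = -4: algebraic multiplicity = 4, geometric multiplicity = 2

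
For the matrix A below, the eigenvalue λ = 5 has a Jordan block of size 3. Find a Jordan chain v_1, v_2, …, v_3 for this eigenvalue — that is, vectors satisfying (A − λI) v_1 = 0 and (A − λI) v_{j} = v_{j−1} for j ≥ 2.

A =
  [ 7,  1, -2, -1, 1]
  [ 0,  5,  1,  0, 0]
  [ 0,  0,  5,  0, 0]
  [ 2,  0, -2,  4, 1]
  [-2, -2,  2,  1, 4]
A Jordan chain for λ = 5 of length 3:
v_1 = (1, 0, 0, 0, -2)ᵀ
v_2 = (-2, 1, 0, -2, 2)ᵀ
v_3 = (0, 0, 1, 0, 0)ᵀ

Let N = A − (5)·I. We want v_3 with N^3 v_3 = 0 but N^2 v_3 ≠ 0; then v_{j-1} := N · v_j for j = 3, …, 2.

Pick v_3 = (0, 0, 1, 0, 0)ᵀ.
Then v_2 = N · v_3 = (-2, 1, 0, -2, 2)ᵀ.
Then v_1 = N · v_2 = (1, 0, 0, 0, -2)ᵀ.

Sanity check: (A − (5)·I) v_1 = (0, 0, 0, 0, 0)ᵀ = 0. ✓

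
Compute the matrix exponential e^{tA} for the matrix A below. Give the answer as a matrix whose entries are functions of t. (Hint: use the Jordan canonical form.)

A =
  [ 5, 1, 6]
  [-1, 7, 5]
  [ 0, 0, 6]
e^{tA} =
  [-t*exp(6*t) + exp(6*t), t*exp(6*t), -t^2*exp(6*t)/2 + 6*t*exp(6*t)]
  [-t*exp(6*t), t*exp(6*t) + exp(6*t), -t^2*exp(6*t)/2 + 5*t*exp(6*t)]
  [0, 0, exp(6*t)]

Strategy: write A = P · J · P⁻¹ where J is a Jordan canonical form, so e^{tA} = P · e^{tJ} · P⁻¹, and e^{tJ} can be computed block-by-block.

A has Jordan form
J =
  [6, 1, 0]
  [0, 6, 1]
  [0, 0, 6]
(up to reordering of blocks).

Per-block formulas:
  For a 3×3 Jordan block J_3(6): exp(t · J_3(6)) = e^(6t)·(I + t·N + (t^2/2)·N^2), where N is the 3×3 nilpotent shift.

After assembling e^{tJ} and conjugating by P, we get:

e^{tA} =
  [-t*exp(6*t) + exp(6*t), t*exp(6*t), -t^2*exp(6*t)/2 + 6*t*exp(6*t)]
  [-t*exp(6*t), t*exp(6*t) + exp(6*t), -t^2*exp(6*t)/2 + 5*t*exp(6*t)]
  [0, 0, exp(6*t)]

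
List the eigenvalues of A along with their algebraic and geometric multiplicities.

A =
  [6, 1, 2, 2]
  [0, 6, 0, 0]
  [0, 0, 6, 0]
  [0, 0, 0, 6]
λ = 6: alg = 4, geom = 3

Step 1 — factor the characteristic polynomial to read off the algebraic multiplicities:
  χ_A(x) = (x - 6)^4

Step 2 — compute geometric multiplicities via the rank-nullity identity g(λ) = n − rank(A − λI):
  rank(A − (6)·I) = 1, so dim ker(A − (6)·I) = n − 1 = 3

Summary:
  λ = 6: algebraic multiplicity = 4, geometric multiplicity = 3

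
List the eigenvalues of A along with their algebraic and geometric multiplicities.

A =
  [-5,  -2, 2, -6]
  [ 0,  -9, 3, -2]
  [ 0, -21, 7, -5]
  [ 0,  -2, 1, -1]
λ = -5: alg = 1, geom = 1; λ = -1: alg = 3, geom = 1

Step 1 — factor the characteristic polynomial to read off the algebraic multiplicities:
  χ_A(x) = (x + 1)^3*(x + 5)

Step 2 — compute geometric multiplicities via the rank-nullity identity g(λ) = n − rank(A − λI):
  rank(A − (-5)·I) = 3, so dim ker(A − (-5)·I) = n − 3 = 1
  rank(A − (-1)·I) = 3, so dim ker(A − (-1)·I) = n − 3 = 1

Summary:
  λ = -5: algebraic multiplicity = 1, geometric multiplicity = 1
  λ = -1: algebraic multiplicity = 3, geometric multiplicity = 1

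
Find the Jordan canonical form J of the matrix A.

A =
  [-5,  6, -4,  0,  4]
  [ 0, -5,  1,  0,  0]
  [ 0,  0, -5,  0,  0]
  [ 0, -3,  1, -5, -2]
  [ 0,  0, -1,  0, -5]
J_3(-5) ⊕ J_1(-5) ⊕ J_1(-5)

The characteristic polynomial is
  det(x·I − A) = x^5 + 25*x^4 + 250*x^3 + 1250*x^2 + 3125*x + 3125 = (x + 5)^5

Eigenvalues and multiplicities (the geometric multiplicity of λ is n − rank(A − λI), which equals the number of Jordan blocks for λ):
  λ = -5: algebraic multiplicity = 5, geometric multiplicity = 3

Determining the block sizes for each eigenvalue:
  λ = -5: with am = 5 and gm = 3, the partition is not yet determined (e.g. several partitions of 5 into 3 parts exist). Let N = A − (-5)·I. Computing rank(N^1) = 2, rank(N^2) = 1, rank(N^3) = 0; the number of blocks of size ≥ j is rank(N^{j−1}) − rank(N^j), giving [3, 1, 1]. So we have 1 block(s) of size 3, 2 block(s) of size 1 → block sizes [3, 1, 1]

Assembling the blocks gives a Jordan form
J =
  [-5,  1,  0,  0,  0]
  [ 0, -5,  1,  0,  0]
  [ 0,  0, -5,  0,  0]
  [ 0,  0,  0, -5,  0]
  [ 0,  0,  0,  0, -5]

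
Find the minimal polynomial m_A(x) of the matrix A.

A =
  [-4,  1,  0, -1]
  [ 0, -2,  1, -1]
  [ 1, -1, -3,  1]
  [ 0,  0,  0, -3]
x^3 + 9*x^2 + 27*x + 27

The characteristic polynomial is χ_A(x) = (x + 3)^4, so the eigenvalues are known. The minimal polynomial is
  m_A(x) = Π_λ (x − λ)^{k_λ}
where k_λ is the size of the *largest* Jordan block for λ (equivalently, the smallest k with (A − λI)^k v = 0 for every generalised eigenvector v of λ).

  λ = -3: largest Jordan block has size 3, contributing (x + 3)^3

So m_A(x) = (x + 3)^3 = x^3 + 9*x^2 + 27*x + 27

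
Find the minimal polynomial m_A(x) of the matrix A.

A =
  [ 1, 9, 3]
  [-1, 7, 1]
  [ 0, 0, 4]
x^2 - 8*x + 16

The characteristic polynomial is χ_A(x) = (x - 4)^3, so the eigenvalues are known. The minimal polynomial is
  m_A(x) = Π_λ (x − λ)^{k_λ}
where k_λ is the size of the *largest* Jordan block for λ (equivalently, the smallest k with (A − λI)^k v = 0 for every generalised eigenvector v of λ).

  λ = 4: largest Jordan block has size 2, contributing (x − 4)^2

So m_A(x) = (x - 4)^2 = x^2 - 8*x + 16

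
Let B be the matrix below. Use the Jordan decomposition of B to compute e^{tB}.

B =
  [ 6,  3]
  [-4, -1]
e^{tB} =
  [4*exp(3*t) - 3*exp(2*t), 3*exp(3*t) - 3*exp(2*t)]
  [-4*exp(3*t) + 4*exp(2*t), -3*exp(3*t) + 4*exp(2*t)]

Strategy: write B = P · J · P⁻¹ where J is a Jordan canonical form, so e^{tB} = P · e^{tJ} · P⁻¹, and e^{tJ} can be computed block-by-block.

B has Jordan form
J =
  [2, 0]
  [0, 3]
(up to reordering of blocks).

Per-block formulas:
  For a 1×1 block at λ = 3: exp(t · [3]) = [e^(3t)].
  For a 1×1 block at λ = 2: exp(t · [2]) = [e^(2t)].

After assembling e^{tJ} and conjugating by P, we get:

e^{tB} =
  [4*exp(3*t) - 3*exp(2*t), 3*exp(3*t) - 3*exp(2*t)]
  [-4*exp(3*t) + 4*exp(2*t), -3*exp(3*t) + 4*exp(2*t)]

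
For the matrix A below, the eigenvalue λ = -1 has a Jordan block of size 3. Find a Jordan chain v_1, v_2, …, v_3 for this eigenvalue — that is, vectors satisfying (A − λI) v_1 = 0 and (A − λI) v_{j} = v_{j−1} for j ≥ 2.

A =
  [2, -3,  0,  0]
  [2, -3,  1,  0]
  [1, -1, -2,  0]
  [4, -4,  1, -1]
A Jordan chain for λ = -1 of length 3:
v_1 = (3, 3, 0, 5)ᵀ
v_2 = (3, 2, 1, 4)ᵀ
v_3 = (1, 0, 0, 0)ᵀ

Let N = A − (-1)·I. We want v_3 with N^3 v_3 = 0 but N^2 v_3 ≠ 0; then v_{j-1} := N · v_j for j = 3, …, 2.

Pick v_3 = (1, 0, 0, 0)ᵀ.
Then v_2 = N · v_3 = (3, 2, 1, 4)ᵀ.
Then v_1 = N · v_2 = (3, 3, 0, 5)ᵀ.

Sanity check: (A − (-1)·I) v_1 = (0, 0, 0, 0)ᵀ = 0. ✓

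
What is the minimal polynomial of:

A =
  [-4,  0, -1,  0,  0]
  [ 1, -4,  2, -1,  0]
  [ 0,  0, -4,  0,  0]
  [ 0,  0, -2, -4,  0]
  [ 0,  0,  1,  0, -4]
x^3 + 12*x^2 + 48*x + 64

The characteristic polynomial is χ_A(x) = (x + 4)^5, so the eigenvalues are known. The minimal polynomial is
  m_A(x) = Π_λ (x − λ)^{k_λ}
where k_λ is the size of the *largest* Jordan block for λ (equivalently, the smallest k with (A − λI)^k v = 0 for every generalised eigenvector v of λ).

  λ = -4: largest Jordan block has size 3, contributing (x + 4)^3

So m_A(x) = (x + 4)^3 = x^3 + 12*x^2 + 48*x + 64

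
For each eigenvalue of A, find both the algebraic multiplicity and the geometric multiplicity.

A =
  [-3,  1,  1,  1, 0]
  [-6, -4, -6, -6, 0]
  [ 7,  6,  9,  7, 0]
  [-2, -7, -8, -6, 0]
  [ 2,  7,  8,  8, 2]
λ = -4: alg = 2, geom = 1; λ = 2: alg = 3, geom = 2

Step 1 — factor the characteristic polynomial to read off the algebraic multiplicities:
  χ_A(x) = (x - 2)^3*(x + 4)^2

Step 2 — compute geometric multiplicities via the rank-nullity identity g(λ) = n − rank(A − λI):
  rank(A − (-4)·I) = 4, so dim ker(A − (-4)·I) = n − 4 = 1
  rank(A − (2)·I) = 3, so dim ker(A − (2)·I) = n − 3 = 2

Summary:
  λ = -4: algebraic multiplicity = 2, geometric multiplicity = 1
  λ = 2: algebraic multiplicity = 3, geometric multiplicity = 2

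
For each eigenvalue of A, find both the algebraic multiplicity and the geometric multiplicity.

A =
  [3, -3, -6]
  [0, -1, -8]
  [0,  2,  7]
λ = 3: alg = 3, geom = 2

Step 1 — factor the characteristic polynomial to read off the algebraic multiplicities:
  χ_A(x) = (x - 3)^3

Step 2 — compute geometric multiplicities via the rank-nullity identity g(λ) = n − rank(A − λI):
  rank(A − (3)·I) = 1, so dim ker(A − (3)·I) = n − 1 = 2

Summary:
  λ = 3: algebraic multiplicity = 3, geometric multiplicity = 2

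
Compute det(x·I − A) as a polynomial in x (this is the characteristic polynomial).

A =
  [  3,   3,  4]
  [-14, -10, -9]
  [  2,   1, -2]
x^3 + 9*x^2 + 27*x + 27

Expanding det(x·I − A) (e.g. by cofactor expansion or by noting that A is similar to its Jordan form J, which has the same characteristic polynomial as A) gives
  χ_A(x) = x^3 + 9*x^2 + 27*x + 27
which factors as (x + 3)^3. The eigenvalues (with algebraic multiplicities) are λ = -3 with multiplicity 3.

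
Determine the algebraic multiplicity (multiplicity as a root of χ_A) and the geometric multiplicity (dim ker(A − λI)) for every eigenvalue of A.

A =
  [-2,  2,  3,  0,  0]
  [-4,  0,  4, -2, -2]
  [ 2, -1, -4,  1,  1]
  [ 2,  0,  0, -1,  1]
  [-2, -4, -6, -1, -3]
λ = -2: alg = 5, geom = 2

Step 1 — factor the characteristic polynomial to read off the algebraic multiplicities:
  χ_A(x) = (x + 2)^5

Step 2 — compute geometric multiplicities via the rank-nullity identity g(λ) = n − rank(A − λI):
  rank(A − (-2)·I) = 3, so dim ker(A − (-2)·I) = n − 3 = 2

Summary:
  λ = -2: algebraic multiplicity = 5, geometric multiplicity = 2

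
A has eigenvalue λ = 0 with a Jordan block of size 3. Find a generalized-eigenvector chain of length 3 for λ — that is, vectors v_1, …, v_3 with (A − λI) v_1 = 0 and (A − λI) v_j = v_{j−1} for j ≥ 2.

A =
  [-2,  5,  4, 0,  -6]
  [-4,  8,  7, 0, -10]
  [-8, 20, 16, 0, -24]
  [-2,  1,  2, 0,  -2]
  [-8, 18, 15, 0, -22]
A Jordan chain for λ = 0 of length 3:
v_1 = (2, 4, 8, 2, 8)ᵀ
v_2 = (5, 8, 20, 1, 18)ᵀ
v_3 = (0, 1, 0, 0, 0)ᵀ

Let N = A − (0)·I. We want v_3 with N^3 v_3 = 0 but N^2 v_3 ≠ 0; then v_{j-1} := N · v_j for j = 3, …, 2.

Pick v_3 = (0, 1, 0, 0, 0)ᵀ.
Then v_2 = N · v_3 = (5, 8, 20, 1, 18)ᵀ.
Then v_1 = N · v_2 = (2, 4, 8, 2, 8)ᵀ.

Sanity check: (A − (0)·I) v_1 = (0, 0, 0, 0, 0)ᵀ = 0. ✓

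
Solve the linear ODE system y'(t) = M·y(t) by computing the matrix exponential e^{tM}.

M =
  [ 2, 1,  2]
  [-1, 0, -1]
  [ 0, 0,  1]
e^{tM} =
  [t*exp(t) + exp(t), t*exp(t), t^2*exp(t)/2 + 2*t*exp(t)]
  [-t*exp(t), -t*exp(t) + exp(t), -t^2*exp(t)/2 - t*exp(t)]
  [0, 0, exp(t)]

Strategy: write M = P · J · P⁻¹ where J is a Jordan canonical form, so e^{tM} = P · e^{tJ} · P⁻¹, and e^{tJ} can be computed block-by-block.

M has Jordan form
J =
  [1, 1, 0]
  [0, 1, 1]
  [0, 0, 1]
(up to reordering of blocks).

Per-block formulas:
  For a 3×3 Jordan block J_3(1): exp(t · J_3(1)) = e^(1t)·(I + t·N + (t^2/2)·N^2), where N is the 3×3 nilpotent shift.

After assembling e^{tJ} and conjugating by P, we get:

e^{tM} =
  [t*exp(t) + exp(t), t*exp(t), t^2*exp(t)/2 + 2*t*exp(t)]
  [-t*exp(t), -t*exp(t) + exp(t), -t^2*exp(t)/2 - t*exp(t)]
  [0, 0, exp(t)]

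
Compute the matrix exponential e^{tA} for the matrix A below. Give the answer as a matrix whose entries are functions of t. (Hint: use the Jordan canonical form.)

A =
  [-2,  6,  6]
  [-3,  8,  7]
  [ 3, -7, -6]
e^{tA} =
  [exp(-2*t), 2*exp(t) - 2*exp(-2*t), 2*exp(t) - 2*exp(-2*t)]
  [-exp(t) + exp(-2*t), t*exp(t) + 3*exp(t) - 2*exp(-2*t), t*exp(t) + 2*exp(t) - 2*exp(-2*t)]
  [exp(t) - exp(-2*t), -t*exp(t) - 2*exp(t) + 2*exp(-2*t), -t*exp(t) - exp(t) + 2*exp(-2*t)]

Strategy: write A = P · J · P⁻¹ where J is a Jordan canonical form, so e^{tA} = P · e^{tJ} · P⁻¹, and e^{tJ} can be computed block-by-block.

A has Jordan form
J =
  [-2, 0, 0]
  [ 0, 1, 1]
  [ 0, 0, 1]
(up to reordering of blocks).

Per-block formulas:
  For a 2×2 Jordan block J_2(1): exp(t · J_2(1)) = e^(1t)·(I + t·N), where N is the 2×2 nilpotent shift.
  For a 1×1 block at λ = -2: exp(t · [-2]) = [e^(-2t)].

After assembling e^{tJ} and conjugating by P, we get:

e^{tA} =
  [exp(-2*t), 2*exp(t) - 2*exp(-2*t), 2*exp(t) - 2*exp(-2*t)]
  [-exp(t) + exp(-2*t), t*exp(t) + 3*exp(t) - 2*exp(-2*t), t*exp(t) + 2*exp(t) - 2*exp(-2*t)]
  [exp(t) - exp(-2*t), -t*exp(t) - 2*exp(t) + 2*exp(-2*t), -t*exp(t) - exp(t) + 2*exp(-2*t)]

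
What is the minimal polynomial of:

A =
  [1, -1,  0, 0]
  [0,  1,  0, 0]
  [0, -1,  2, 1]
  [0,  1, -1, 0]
x^2 - 2*x + 1

The characteristic polynomial is χ_A(x) = (x - 1)^4, so the eigenvalues are known. The minimal polynomial is
  m_A(x) = Π_λ (x − λ)^{k_λ}
where k_λ is the size of the *largest* Jordan block for λ (equivalently, the smallest k with (A − λI)^k v = 0 for every generalised eigenvector v of λ).

  λ = 1: largest Jordan block has size 2, contributing (x − 1)^2

So m_A(x) = (x - 1)^2 = x^2 - 2*x + 1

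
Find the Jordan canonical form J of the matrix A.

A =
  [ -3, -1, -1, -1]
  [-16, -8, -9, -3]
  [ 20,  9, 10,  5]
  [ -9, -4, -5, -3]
J_3(-1) ⊕ J_1(-1)

The characteristic polynomial is
  det(x·I − A) = x^4 + 4*x^3 + 6*x^2 + 4*x + 1 = (x + 1)^4

Eigenvalues and multiplicities (the geometric multiplicity of λ is n − rank(A − λI), which equals the number of Jordan blocks for λ):
  λ = -1: algebraic multiplicity = 4, geometric multiplicity = 2

Determining the block sizes for each eigenvalue:
  λ = -1: with am = 4 and gm = 2, the partition is not yet determined (e.g. several partitions of 4 into 2 parts exist). Let N = A − (-1)·I. Computing rank(N^1) = 2, rank(N^2) = 1, rank(N^3) = 0; the number of blocks of size ≥ j is rank(N^{j−1}) − rank(N^j), giving [2, 1, 1]. So we have 1 block(s) of size 3, 1 block(s) of size 1 → block sizes [3, 1]

Assembling the blocks gives a Jordan form
J =
  [-1,  1,  0,  0]
  [ 0, -1,  1,  0]
  [ 0,  0, -1,  0]
  [ 0,  0,  0, -1]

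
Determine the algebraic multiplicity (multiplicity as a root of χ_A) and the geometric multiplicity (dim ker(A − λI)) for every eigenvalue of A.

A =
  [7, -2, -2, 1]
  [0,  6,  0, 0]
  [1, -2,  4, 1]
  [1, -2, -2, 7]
λ = 6: alg = 4, geom = 3

Step 1 — factor the characteristic polynomial to read off the algebraic multiplicities:
  χ_A(x) = (x - 6)^4

Step 2 — compute geometric multiplicities via the rank-nullity identity g(λ) = n − rank(A − λI):
  rank(A − (6)·I) = 1, so dim ker(A − (6)·I) = n − 1 = 3

Summary:
  λ = 6: algebraic multiplicity = 4, geometric multiplicity = 3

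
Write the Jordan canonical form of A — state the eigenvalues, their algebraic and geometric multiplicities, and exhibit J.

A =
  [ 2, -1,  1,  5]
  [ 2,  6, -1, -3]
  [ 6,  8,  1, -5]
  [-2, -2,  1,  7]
J_3(4) ⊕ J_1(4)

The characteristic polynomial is
  det(x·I − A) = x^4 - 16*x^3 + 96*x^2 - 256*x + 256 = (x - 4)^4

Eigenvalues and multiplicities (the geometric multiplicity of λ is n − rank(A − λI), which equals the number of Jordan blocks for λ):
  λ = 4: algebraic multiplicity = 4, geometric multiplicity = 2

Determining the block sizes for each eigenvalue:
  λ = 4: with am = 4 and gm = 2, the partition is not yet determined (e.g. several partitions of 4 into 2 parts exist). Let N = A − (4)·I. Computing rank(N^1) = 2, rank(N^2) = 1, rank(N^3) = 0; the number of blocks of size ≥ j is rank(N^{j−1}) − rank(N^j), giving [2, 1, 1]. So we have 1 block(s) of size 3, 1 block(s) of size 1 → block sizes [3, 1]

Assembling the blocks gives a Jordan form
J =
  [4, 1, 0, 0]
  [0, 4, 1, 0]
  [0, 0, 4, 0]
  [0, 0, 0, 4]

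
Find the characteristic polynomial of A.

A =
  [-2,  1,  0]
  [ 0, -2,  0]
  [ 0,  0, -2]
x^3 + 6*x^2 + 12*x + 8

Expanding det(x·I − A) (e.g. by cofactor expansion or by noting that A is similar to its Jordan form J, which has the same characteristic polynomial as A) gives
  χ_A(x) = x^3 + 6*x^2 + 12*x + 8
which factors as (x + 2)^3. The eigenvalues (with algebraic multiplicities) are λ = -2 with multiplicity 3.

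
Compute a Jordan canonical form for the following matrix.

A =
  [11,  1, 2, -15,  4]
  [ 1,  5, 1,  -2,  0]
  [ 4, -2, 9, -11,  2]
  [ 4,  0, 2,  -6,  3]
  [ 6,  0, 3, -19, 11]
J_3(6) ⊕ J_2(6)

The characteristic polynomial is
  det(x·I − A) = x^5 - 30*x^4 + 360*x^3 - 2160*x^2 + 6480*x - 7776 = (x - 6)^5

Eigenvalues and multiplicities (the geometric multiplicity of λ is n − rank(A − λI), which equals the number of Jordan blocks for λ):
  λ = 6: algebraic multiplicity = 5, geometric multiplicity = 2

Determining the block sizes for each eigenvalue:
  λ = 6: with am = 5 and gm = 2, the partition is not yet determined (e.g. several partitions of 5 into 2 parts exist). Let N = A − (6)·I. Computing rank(N^1) = 3, rank(N^2) = 1, rank(N^3) = 0; the number of blocks of size ≥ j is rank(N^{j−1}) − rank(N^j), giving [2, 2, 1]. So we have 1 block(s) of size 3, 1 block(s) of size 2 → block sizes [3, 2]

Assembling the blocks gives a Jordan form
J =
  [6, 1, 0, 0, 0]
  [0, 6, 1, 0, 0]
  [0, 0, 6, 0, 0]
  [0, 0, 0, 6, 1]
  [0, 0, 0, 0, 6]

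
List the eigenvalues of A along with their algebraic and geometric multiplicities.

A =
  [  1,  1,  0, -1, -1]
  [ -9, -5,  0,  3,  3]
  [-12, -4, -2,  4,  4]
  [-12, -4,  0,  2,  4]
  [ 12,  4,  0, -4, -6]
λ = -2: alg = 5, geom = 4

Step 1 — factor the characteristic polynomial to read off the algebraic multiplicities:
  χ_A(x) = (x + 2)^5

Step 2 — compute geometric multiplicities via the rank-nullity identity g(λ) = n − rank(A − λI):
  rank(A − (-2)·I) = 1, so dim ker(A − (-2)·I) = n − 1 = 4

Summary:
  λ = -2: algebraic multiplicity = 5, geometric multiplicity = 4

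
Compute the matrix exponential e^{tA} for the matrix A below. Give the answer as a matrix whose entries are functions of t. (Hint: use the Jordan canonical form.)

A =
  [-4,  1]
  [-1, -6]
e^{tA} =
  [t*exp(-5*t) + exp(-5*t), t*exp(-5*t)]
  [-t*exp(-5*t), -t*exp(-5*t) + exp(-5*t)]

Strategy: write A = P · J · P⁻¹ where J is a Jordan canonical form, so e^{tA} = P · e^{tJ} · P⁻¹, and e^{tJ} can be computed block-by-block.

A has Jordan form
J =
  [-5,  1]
  [ 0, -5]
(up to reordering of blocks).

Per-block formulas:
  For a 2×2 Jordan block J_2(-5): exp(t · J_2(-5)) = e^(-5t)·(I + t·N), where N is the 2×2 nilpotent shift.

After assembling e^{tJ} and conjugating by P, we get:

e^{tA} =
  [t*exp(-5*t) + exp(-5*t), t*exp(-5*t)]
  [-t*exp(-5*t), -t*exp(-5*t) + exp(-5*t)]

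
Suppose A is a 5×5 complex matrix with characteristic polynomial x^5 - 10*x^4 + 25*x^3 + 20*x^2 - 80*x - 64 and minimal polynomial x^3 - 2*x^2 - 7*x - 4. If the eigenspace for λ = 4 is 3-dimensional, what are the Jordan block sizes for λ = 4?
Block sizes for λ = 4: [1, 1, 1]

Step 1 — from the characteristic polynomial, algebraic multiplicity of λ = 4 is 3. From dim ker(A − (4)·I) = 3, there are exactly 3 Jordan blocks for λ = 4.
Step 2 — from the minimal polynomial, the factor (x − 4) tells us the largest block for λ = 4 has size 1.
Step 3 — with total size 3, 3 blocks, and largest block 1, the block sizes (in nonincreasing order) are [1, 1, 1].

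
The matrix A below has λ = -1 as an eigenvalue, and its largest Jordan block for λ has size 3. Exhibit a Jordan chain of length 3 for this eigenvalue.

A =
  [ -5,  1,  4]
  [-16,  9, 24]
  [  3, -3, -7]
A Jordan chain for λ = -1 of length 3:
v_1 = (12, -24, 18)ᵀ
v_2 = (-4, -16, 3)ᵀ
v_3 = (1, 0, 0)ᵀ

Let N = A − (-1)·I. We want v_3 with N^3 v_3 = 0 but N^2 v_3 ≠ 0; then v_{j-1} := N · v_j for j = 3, …, 2.

Pick v_3 = (1, 0, 0)ᵀ.
Then v_2 = N · v_3 = (-4, -16, 3)ᵀ.
Then v_1 = N · v_2 = (12, -24, 18)ᵀ.

Sanity check: (A − (-1)·I) v_1 = (0, 0, 0)ᵀ = 0. ✓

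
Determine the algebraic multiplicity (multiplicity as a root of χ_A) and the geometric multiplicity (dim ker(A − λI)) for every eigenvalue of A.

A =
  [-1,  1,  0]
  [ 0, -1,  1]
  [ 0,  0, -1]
λ = -1: alg = 3, geom = 1

Step 1 — factor the characteristic polynomial to read off the algebraic multiplicities:
  χ_A(x) = (x + 1)^3

Step 2 — compute geometric multiplicities via the rank-nullity identity g(λ) = n − rank(A − λI):
  rank(A − (-1)·I) = 2, so dim ker(A − (-1)·I) = n − 2 = 1

Summary:
  λ = -1: algebraic multiplicity = 3, geometric multiplicity = 1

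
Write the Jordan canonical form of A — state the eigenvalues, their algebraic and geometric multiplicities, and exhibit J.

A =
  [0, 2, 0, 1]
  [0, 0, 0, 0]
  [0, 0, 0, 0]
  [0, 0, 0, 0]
J_2(0) ⊕ J_1(0) ⊕ J_1(0)

The characteristic polynomial is
  det(x·I − A) = x^4

Eigenvalues and multiplicities (the geometric multiplicity of λ is n − rank(A − λI), which equals the number of Jordan blocks for λ):
  λ = 0: algebraic multiplicity = 4, geometric multiplicity = 3

Determining the block sizes for each eigenvalue:
  λ = 0: 3 blocks summing to 4 forces exactly one block of size 2 and the rest size 1 → block sizes [2, 1, 1]

Assembling the blocks gives a Jordan form
J =
  [0, 1, 0, 0]
  [0, 0, 0, 0]
  [0, 0, 0, 0]
  [0, 0, 0, 0]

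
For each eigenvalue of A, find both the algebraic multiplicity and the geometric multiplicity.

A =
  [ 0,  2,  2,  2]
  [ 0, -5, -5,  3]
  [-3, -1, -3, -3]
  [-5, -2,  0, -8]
λ = -4: alg = 4, geom = 2

Step 1 — factor the characteristic polynomial to read off the algebraic multiplicities:
  χ_A(x) = (x + 4)^4

Step 2 — compute geometric multiplicities via the rank-nullity identity g(λ) = n − rank(A − λI):
  rank(A − (-4)·I) = 2, so dim ker(A − (-4)·I) = n − 2 = 2

Summary:
  λ = -4: algebraic multiplicity = 4, geometric multiplicity = 2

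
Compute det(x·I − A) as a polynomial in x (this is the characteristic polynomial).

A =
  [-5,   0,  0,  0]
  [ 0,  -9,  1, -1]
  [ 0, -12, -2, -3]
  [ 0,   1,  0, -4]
x^4 + 20*x^3 + 150*x^2 + 500*x + 625

Expanding det(x·I − A) (e.g. by cofactor expansion or by noting that A is similar to its Jordan form J, which has the same characteristic polynomial as A) gives
  χ_A(x) = x^4 + 20*x^3 + 150*x^2 + 500*x + 625
which factors as (x + 5)^4. The eigenvalues (with algebraic multiplicities) are λ = -5 with multiplicity 4.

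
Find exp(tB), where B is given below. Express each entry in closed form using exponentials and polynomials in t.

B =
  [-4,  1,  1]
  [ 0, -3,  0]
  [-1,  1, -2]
e^{tB} =
  [-t*exp(-3*t) + exp(-3*t), t*exp(-3*t), t*exp(-3*t)]
  [0, exp(-3*t), 0]
  [-t*exp(-3*t), t*exp(-3*t), t*exp(-3*t) + exp(-3*t)]

Strategy: write B = P · J · P⁻¹ where J is a Jordan canonical form, so e^{tB} = P · e^{tJ} · P⁻¹, and e^{tJ} can be computed block-by-block.

B has Jordan form
J =
  [-3,  1,  0]
  [ 0, -3,  0]
  [ 0,  0, -3]
(up to reordering of blocks).

Per-block formulas:
  For a 2×2 Jordan block J_2(-3): exp(t · J_2(-3)) = e^(-3t)·(I + t·N), where N is the 2×2 nilpotent shift.
  For a 1×1 block at λ = -3: exp(t · [-3]) = [e^(-3t)].

After assembling e^{tJ} and conjugating by P, we get:

e^{tB} =
  [-t*exp(-3*t) + exp(-3*t), t*exp(-3*t), t*exp(-3*t)]
  [0, exp(-3*t), 0]
  [-t*exp(-3*t), t*exp(-3*t), t*exp(-3*t) + exp(-3*t)]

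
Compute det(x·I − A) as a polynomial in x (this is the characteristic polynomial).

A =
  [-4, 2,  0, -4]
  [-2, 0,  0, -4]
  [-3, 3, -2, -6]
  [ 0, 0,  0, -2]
x^4 + 8*x^3 + 24*x^2 + 32*x + 16

Expanding det(x·I − A) (e.g. by cofactor expansion or by noting that A is similar to its Jordan form J, which has the same characteristic polynomial as A) gives
  χ_A(x) = x^4 + 8*x^3 + 24*x^2 + 32*x + 16
which factors as (x + 2)^4. The eigenvalues (with algebraic multiplicities) are λ = -2 with multiplicity 4.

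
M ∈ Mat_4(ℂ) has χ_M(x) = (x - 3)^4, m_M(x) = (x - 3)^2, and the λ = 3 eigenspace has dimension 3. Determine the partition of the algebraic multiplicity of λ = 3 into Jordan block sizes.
Block sizes for λ = 3: [2, 1, 1]

Step 1 — from the characteristic polynomial, algebraic multiplicity of λ = 3 is 4. From dim ker(M − (3)·I) = 3, there are exactly 3 Jordan blocks for λ = 3.
Step 2 — from the minimal polynomial, the factor (x − 3)^2 tells us the largest block for λ = 3 has size 2.
Step 3 — with total size 4, 3 blocks, and largest block 2, the block sizes (in nonincreasing order) are [2, 1, 1].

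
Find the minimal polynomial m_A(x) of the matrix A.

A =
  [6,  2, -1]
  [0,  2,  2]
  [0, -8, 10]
x^2 - 12*x + 36

The characteristic polynomial is χ_A(x) = (x - 6)^3, so the eigenvalues are known. The minimal polynomial is
  m_A(x) = Π_λ (x − λ)^{k_λ}
where k_λ is the size of the *largest* Jordan block for λ (equivalently, the smallest k with (A − λI)^k v = 0 for every generalised eigenvector v of λ).

  λ = 6: largest Jordan block has size 2, contributing (x − 6)^2

So m_A(x) = (x - 6)^2 = x^2 - 12*x + 36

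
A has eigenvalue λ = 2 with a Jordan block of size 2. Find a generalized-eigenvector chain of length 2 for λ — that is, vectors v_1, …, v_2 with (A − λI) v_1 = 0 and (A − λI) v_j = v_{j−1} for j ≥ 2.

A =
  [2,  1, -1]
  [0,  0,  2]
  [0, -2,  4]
A Jordan chain for λ = 2 of length 2:
v_1 = (1, -2, -2)ᵀ
v_2 = (0, 1, 0)ᵀ

Let N = A − (2)·I. We want v_2 with N^2 v_2 = 0 but N^1 v_2 ≠ 0; then v_{j-1} := N · v_j for j = 2, …, 2.

Pick v_2 = (0, 1, 0)ᵀ.
Then v_1 = N · v_2 = (1, -2, -2)ᵀ.

Sanity check: (A − (2)·I) v_1 = (0, 0, 0)ᵀ = 0. ✓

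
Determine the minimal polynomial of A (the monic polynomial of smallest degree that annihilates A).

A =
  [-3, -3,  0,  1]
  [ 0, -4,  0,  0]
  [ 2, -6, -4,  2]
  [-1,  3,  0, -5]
x^2 + 8*x + 16

The characteristic polynomial is χ_A(x) = (x + 4)^4, so the eigenvalues are known. The minimal polynomial is
  m_A(x) = Π_λ (x − λ)^{k_λ}
where k_λ is the size of the *largest* Jordan block for λ (equivalently, the smallest k with (A − λI)^k v = 0 for every generalised eigenvector v of λ).

  λ = -4: largest Jordan block has size 2, contributing (x + 4)^2

So m_A(x) = (x + 4)^2 = x^2 + 8*x + 16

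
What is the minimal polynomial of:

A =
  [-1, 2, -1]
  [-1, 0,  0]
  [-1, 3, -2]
x^3 + 3*x^2 + 3*x + 1

The characteristic polynomial is χ_A(x) = (x + 1)^3, so the eigenvalues are known. The minimal polynomial is
  m_A(x) = Π_λ (x − λ)^{k_λ}
where k_λ is the size of the *largest* Jordan block for λ (equivalently, the smallest k with (A − λI)^k v = 0 for every generalised eigenvector v of λ).

  λ = -1: largest Jordan block has size 3, contributing (x + 1)^3

So m_A(x) = (x + 1)^3 = x^3 + 3*x^2 + 3*x + 1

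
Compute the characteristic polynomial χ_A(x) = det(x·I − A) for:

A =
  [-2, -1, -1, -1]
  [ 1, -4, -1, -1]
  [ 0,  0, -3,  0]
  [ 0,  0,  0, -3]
x^4 + 12*x^3 + 54*x^2 + 108*x + 81

Expanding det(x·I − A) (e.g. by cofactor expansion or by noting that A is similar to its Jordan form J, which has the same characteristic polynomial as A) gives
  χ_A(x) = x^4 + 12*x^3 + 54*x^2 + 108*x + 81
which factors as (x + 3)^4. The eigenvalues (with algebraic multiplicities) are λ = -3 with multiplicity 4.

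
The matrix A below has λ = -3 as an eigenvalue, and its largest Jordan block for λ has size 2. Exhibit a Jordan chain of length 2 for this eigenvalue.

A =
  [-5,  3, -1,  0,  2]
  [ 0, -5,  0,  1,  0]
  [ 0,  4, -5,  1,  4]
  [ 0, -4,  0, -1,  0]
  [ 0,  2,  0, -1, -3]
A Jordan chain for λ = -3 of length 2:
v_1 = (0, -2, -2, -4, 2)ᵀ
v_2 = (0, 1, 3, 0, 0)ᵀ

Let N = A − (-3)·I. We want v_2 with N^2 v_2 = 0 but N^1 v_2 ≠ 0; then v_{j-1} := N · v_j for j = 2, …, 2.

Pick v_2 = (0, 1, 3, 0, 0)ᵀ.
Then v_1 = N · v_2 = (0, -2, -2, -4, 2)ᵀ.

Sanity check: (A − (-3)·I) v_1 = (0, 0, 0, 0, 0)ᵀ = 0. ✓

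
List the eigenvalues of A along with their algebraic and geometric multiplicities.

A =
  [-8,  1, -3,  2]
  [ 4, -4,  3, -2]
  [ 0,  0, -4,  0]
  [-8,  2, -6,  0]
λ = -4: alg = 4, geom = 2

Step 1 — factor the characteristic polynomial to read off the algebraic multiplicities:
  χ_A(x) = (x + 4)^4

Step 2 — compute geometric multiplicities via the rank-nullity identity g(λ) = n − rank(A − λI):
  rank(A − (-4)·I) = 2, so dim ker(A − (-4)·I) = n − 2 = 2

Summary:
  λ = -4: algebraic multiplicity = 4, geometric multiplicity = 2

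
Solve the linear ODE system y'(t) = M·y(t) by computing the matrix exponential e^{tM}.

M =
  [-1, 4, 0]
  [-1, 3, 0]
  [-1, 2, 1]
e^{tM} =
  [-2*t*exp(t) + exp(t), 4*t*exp(t), 0]
  [-t*exp(t), 2*t*exp(t) + exp(t), 0]
  [-t*exp(t), 2*t*exp(t), exp(t)]

Strategy: write M = P · J · P⁻¹ where J is a Jordan canonical form, so e^{tM} = P · e^{tJ} · P⁻¹, and e^{tJ} can be computed block-by-block.

M has Jordan form
J =
  [1, 1, 0]
  [0, 1, 0]
  [0, 0, 1]
(up to reordering of blocks).

Per-block formulas:
  For a 1×1 block at λ = 1: exp(t · [1]) = [e^(1t)].
  For a 2×2 Jordan block J_2(1): exp(t · J_2(1)) = e^(1t)·(I + t·N), where N is the 2×2 nilpotent shift.

After assembling e^{tJ} and conjugating by P, we get:

e^{tM} =
  [-2*t*exp(t) + exp(t), 4*t*exp(t), 0]
  [-t*exp(t), 2*t*exp(t) + exp(t), 0]
  [-t*exp(t), 2*t*exp(t), exp(t)]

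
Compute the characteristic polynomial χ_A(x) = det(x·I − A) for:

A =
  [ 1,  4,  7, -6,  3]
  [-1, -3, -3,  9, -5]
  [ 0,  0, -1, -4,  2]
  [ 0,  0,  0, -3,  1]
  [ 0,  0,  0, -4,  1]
x^5 + 5*x^4 + 10*x^3 + 10*x^2 + 5*x + 1

Expanding det(x·I − A) (e.g. by cofactor expansion or by noting that A is similar to its Jordan form J, which has the same characteristic polynomial as A) gives
  χ_A(x) = x^5 + 5*x^4 + 10*x^3 + 10*x^2 + 5*x + 1
which factors as (x + 1)^5. The eigenvalues (with algebraic multiplicities) are λ = -1 with multiplicity 5.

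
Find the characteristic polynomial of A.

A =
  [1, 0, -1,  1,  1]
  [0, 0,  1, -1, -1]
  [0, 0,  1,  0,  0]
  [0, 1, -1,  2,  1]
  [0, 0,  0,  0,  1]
x^5 - 5*x^4 + 10*x^3 - 10*x^2 + 5*x - 1

Expanding det(x·I − A) (e.g. by cofactor expansion or by noting that A is similar to its Jordan form J, which has the same characteristic polynomial as A) gives
  χ_A(x) = x^5 - 5*x^4 + 10*x^3 - 10*x^2 + 5*x - 1
which factors as (x - 1)^5. The eigenvalues (with algebraic multiplicities) are λ = 1 with multiplicity 5.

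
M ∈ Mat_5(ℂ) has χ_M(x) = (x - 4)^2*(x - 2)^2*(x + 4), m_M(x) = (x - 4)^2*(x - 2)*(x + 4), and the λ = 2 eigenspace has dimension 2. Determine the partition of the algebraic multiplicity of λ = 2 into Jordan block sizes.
Block sizes for λ = 2: [1, 1]

Step 1 — from the characteristic polynomial, algebraic multiplicity of λ = 2 is 2. From dim ker(M − (2)·I) = 2, there are exactly 2 Jordan blocks for λ = 2.
Step 2 — from the minimal polynomial, the factor (x − 2) tells us the largest block for λ = 2 has size 1.
Step 3 — with total size 2, 2 blocks, and largest block 1, the block sizes (in nonincreasing order) are [1, 1].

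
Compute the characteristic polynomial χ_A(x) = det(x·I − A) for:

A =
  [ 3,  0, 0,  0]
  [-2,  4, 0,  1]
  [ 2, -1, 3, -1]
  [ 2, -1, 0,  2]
x^4 - 12*x^3 + 54*x^2 - 108*x + 81

Expanding det(x·I − A) (e.g. by cofactor expansion or by noting that A is similar to its Jordan form J, which has the same characteristic polynomial as A) gives
  χ_A(x) = x^4 - 12*x^3 + 54*x^2 - 108*x + 81
which factors as (x - 3)^4. The eigenvalues (with algebraic multiplicities) are λ = 3 with multiplicity 4.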